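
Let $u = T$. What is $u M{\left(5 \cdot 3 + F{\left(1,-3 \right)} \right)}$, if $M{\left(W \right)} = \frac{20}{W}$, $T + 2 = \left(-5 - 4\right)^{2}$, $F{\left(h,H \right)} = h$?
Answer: $\frac{395}{4} \approx 98.75$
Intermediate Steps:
$T = 79$ ($T = -2 + \left(-5 - 4\right)^{2} = -2 + \left(-9\right)^{2} = -2 + 81 = 79$)
$u = 79$
$u M{\left(5 \cdot 3 + F{\left(1,-3 \right)} \right)} = 79 \frac{20}{5 \cdot 3 + 1} = 79 \frac{20}{15 + 1} = 79 \cdot \frac{20}{16} = 79 \cdot 20 \cdot \frac{1}{16} = 79 \cdot \frac{5}{4} = \frac{395}{4}$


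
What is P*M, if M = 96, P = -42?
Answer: -4032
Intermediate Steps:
P*M = -42*96 = -4032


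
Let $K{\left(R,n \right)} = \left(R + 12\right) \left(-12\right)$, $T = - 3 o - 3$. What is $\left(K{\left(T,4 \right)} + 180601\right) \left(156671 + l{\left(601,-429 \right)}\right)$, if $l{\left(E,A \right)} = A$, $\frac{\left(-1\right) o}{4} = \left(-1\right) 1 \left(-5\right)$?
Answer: $28088093066$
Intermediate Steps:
$o = -20$ ($o = - 4 \left(-1\right) 1 \left(-5\right) = - 4 \left(\left(-1\right) \left(-5\right)\right) = \left(-4\right) 5 = -20$)
$T = 57$ ($T = \left(-3\right) \left(-20\right) - 3 = 60 - 3 = 57$)
$K{\left(R,n \right)} = -144 - 12 R$ ($K{\left(R,n \right)} = \left(12 + R\right) \left(-12\right) = -144 - 12 R$)
$\left(K{\left(T,4 \right)} + 180601\right) \left(156671 + l{\left(601,-429 \right)}\right) = \left(\left(-144 - 684\right) + 180601\right) \left(156671 - 429\right) = \left(\left(-144 - 684\right) + 180601\right) 156242 = \left(-828 + 180601\right) 156242 = 179773 \cdot 156242 = 28088093066$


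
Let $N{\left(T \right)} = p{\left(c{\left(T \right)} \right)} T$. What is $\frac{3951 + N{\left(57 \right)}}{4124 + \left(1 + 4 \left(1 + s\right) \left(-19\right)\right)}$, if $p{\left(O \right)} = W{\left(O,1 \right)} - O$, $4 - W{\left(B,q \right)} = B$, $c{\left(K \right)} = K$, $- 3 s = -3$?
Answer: $- \frac{2319}{3973} \approx -0.58369$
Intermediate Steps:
$s = 1$ ($s = \left(- \frac{1}{3}\right) \left(-3\right) = 1$)
$W{\left(B,q \right)} = 4 - B$
$p{\left(O \right)} = 4 - 2 O$ ($p{\left(O \right)} = \left(4 - O\right) - O = 4 - 2 O$)
$N{\left(T \right)} = T \left(4 - 2 T\right)$ ($N{\left(T \right)} = \left(4 - 2 T\right) T = T \left(4 - 2 T\right)$)
$\frac{3951 + N{\left(57 \right)}}{4124 + \left(1 + 4 \left(1 + s\right) \left(-19\right)\right)} = \frac{3951 + 2 \cdot 57 \left(2 - 57\right)}{4124 + \left(1 + 4 \left(1 + 1\right) \left(-19\right)\right)} = \frac{3951 + 2 \cdot 57 \left(2 - 57\right)}{4124 + \left(1 + 4 \cdot 2 \left(-19\right)\right)} = \frac{3951 + 2 \cdot 57 \left(-55\right)}{4124 + \left(1 + 8 \left(-19\right)\right)} = \frac{3951 - 6270}{4124 + \left(1 - 152\right)} = - \frac{2319}{4124 - 151} = - \frac{2319}{3973}$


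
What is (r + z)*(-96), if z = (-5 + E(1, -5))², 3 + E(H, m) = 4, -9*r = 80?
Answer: -2048/3 ≈ -682.67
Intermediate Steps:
r = -80/9 (r = -⅑*80 = -80/9 ≈ -8.8889)
E(H, m) = 1 (E(H, m) = -3 + 4 = 1)
z = 16 (z = (-5 + 1)² = (-4)² = 16)
(r + z)*(-96) = (-80/9 + 16)*(-96) = (64/9)*(-96) = -2048/3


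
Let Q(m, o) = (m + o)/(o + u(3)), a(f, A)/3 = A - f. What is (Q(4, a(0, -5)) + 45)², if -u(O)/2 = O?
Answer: 913936/441 ≈ 2072.4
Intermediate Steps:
a(f, A) = -3*f + 3*A (a(f, A) = 3*(A - f) = -3*f + 3*A)
u(O) = -2*O
Q(m, o) = (m + o)/(-6 + o) (Q(m, o) = (m + o)/(o - 2*3) = (m + o)/(o - 6) = (m + o)/(-6 + o))
(Q(4, a(0, -5)) + 45)² = ((4 + (-3*0 + 3*(-5)))/(-6 + (-3*0 + 3*(-5))) + 45)² = ((4 + (0 - 15))/(-6 + (0 - 15)) + 45)² = ((4 - 15)/(-6 - 15) + 45)² = (-11/(-21) + 45)² = (-1/21*(-11) + 45)² = (11/21 + 45)² = (956/21)² = 913936/441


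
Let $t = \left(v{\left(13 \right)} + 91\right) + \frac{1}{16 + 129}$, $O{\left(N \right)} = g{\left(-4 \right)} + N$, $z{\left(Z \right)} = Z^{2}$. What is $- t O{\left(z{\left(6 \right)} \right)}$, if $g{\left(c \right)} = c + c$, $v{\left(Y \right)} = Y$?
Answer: $- \frac{422268}{145} \approx -2912.2$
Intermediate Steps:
$g{\left(c \right)} = 2 c$
$O{\left(N \right)} = -8 + N$ ($O{\left(N \right)} = 2 \left(-4\right) + N = -8 + N$)
$t = \frac{15081}{145}$ ($t = \left(13 + 91\right) + \frac{1}{16 + 129} = 104 + \frac{1}{145} = \frac{15081}{145} \approx 104.01$)
$- t O{\left(z{\left(6 \right)} \right)} = - \frac{15081 \left(-8 + 6^{2}\right)}{145} = - \frac{15081 \left(-8 + 36\right)}{145} = - \frac{15081 \cdot 28}{145} = \left(-1\right) \frac{422268}{145} = - \frac{422268}{145}$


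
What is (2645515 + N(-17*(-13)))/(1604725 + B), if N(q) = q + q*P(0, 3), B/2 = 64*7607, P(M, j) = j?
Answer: 2646399/2578421 ≈ 1.0264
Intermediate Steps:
B = 973696 (B = 2*(64*7607) = 2*486848 = 973696)
N(q) = 4*q (N(q) = q + q*3 = q + 3*q = 4*q)
(2645515 + N(-17*(-13)))/(1604725 + B) = (2645515 + 4*(-17*(-13)))/(1604725 + 973696) = (2645515 + 4*221)/2578421 = (2645515 + 884)*(1/2578421) = 2646399*(1/2578421) = 2646399/2578421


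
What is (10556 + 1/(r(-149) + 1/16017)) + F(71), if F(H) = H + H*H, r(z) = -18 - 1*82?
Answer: 25095403915/1601699 ≈ 15668.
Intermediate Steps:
r(z) = -100 (r(z) = -18 - 82 = -100)
F(H) = H + H²
(10556 + 1/(r(-149) + 1/16017)) + F(71) = (10556 + 1/(-100 + 1/16017)) + 71*(1 + 71) = (10556 + 1/(-100 + 1/16017)) + 71*72 = (10556 + 1/(-1601699/16017)) + 5112 = (10556 - 16017/1601699) + 5112 = 16907518627/1601699 + 5112 = 25095403915/1601699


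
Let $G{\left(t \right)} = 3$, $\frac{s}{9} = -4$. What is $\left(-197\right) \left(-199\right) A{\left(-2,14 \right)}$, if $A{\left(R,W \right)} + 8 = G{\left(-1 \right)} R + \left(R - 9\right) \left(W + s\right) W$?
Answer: $132270922$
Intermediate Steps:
$s = -36$ ($s = 9 \left(-4\right) = -36$)
$A{\left(R,W \right)} = -8 + 3 R + W \left(-36 + W\right) \left(-9 + R\right)$ ($A{\left(R,W \right)} = -8 + \left(3 R + \left(R - 9\right) \left(W - 36\right) W\right) = -8 + \left(3 R + \left(-9 + R\right) \left(-36 + W\right) W\right) = -8 + \left(3 R + \left(-36 + W\right) \left(-9 + R\right) W\right) = -8 + \left(3 R + W \left(-36 + W\right) \left(-9 + R\right)\right) = -8 + 3 R + W \left(-36 + W\right) \left(-9 + R\right)$)
$\left(-197\right) \left(-199\right) A{\left(-2,14 \right)} = \left(-197\right) \left(-199\right) \left(-8 - 9 \cdot 14^{2} + 3 \left(-2\right) + 324 \cdot 14 - 2 \cdot 14^{2} - \left(-72\right) 14\right) = 39203 \left(-8 - 1764 - 6 + 4536 - 392 + 1008\right) = 39203 \cdot 3374 = 132270922$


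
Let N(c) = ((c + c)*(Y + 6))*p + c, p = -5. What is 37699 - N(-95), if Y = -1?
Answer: 33044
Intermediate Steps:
N(c) = -49*c (N(c) = ((c + c)*(-1 + 6))*(-5) + c = ((2*c)*5)*(-5) + c = (10*c)*(-5) + c = -50*c + c = -49*c)
37699 - N(-95) = 37699 - (-49)*(-95) = 37699 - 1*4655 = 37699 - 4655 = 33044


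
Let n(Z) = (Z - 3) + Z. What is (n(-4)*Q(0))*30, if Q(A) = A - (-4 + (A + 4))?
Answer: 0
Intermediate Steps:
n(Z) = -3 + 2*Z (n(Z) = (-3 + Z) + Z = -3 + 2*Z)
Q(A) = 0 (Q(A) = A - (-4 + (4 + A)) = A - A = 0)
(n(-4)*Q(0))*30 = ((-3 + 2*(-4))*0)*30 = ((-3 - 8)*0)*30 = -11*0*30 = 0*30 = 0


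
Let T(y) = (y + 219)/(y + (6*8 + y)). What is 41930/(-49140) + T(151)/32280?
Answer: -112787371/132186600 ≈ -0.85324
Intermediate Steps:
T(y) = (219 + y)/(48 + 2*y) (T(y) = (219 + y)/(y + (48 + y)) = (219 + y)/(48 + 2*y))
41930/(-49140) + T(151)/32280 = 41930/(-49140) + ((219 + 151)/(2*(24 + 151)))/32280 = 41930*(-1/49140) + ((½)*370/175)*(1/32280) = -599/702 + ((½)*(1/175)*370)*(1/32280) = -599/702 + (37/35)*(1/32280) = -599/702 + 37/1129800 = -112787371/132186600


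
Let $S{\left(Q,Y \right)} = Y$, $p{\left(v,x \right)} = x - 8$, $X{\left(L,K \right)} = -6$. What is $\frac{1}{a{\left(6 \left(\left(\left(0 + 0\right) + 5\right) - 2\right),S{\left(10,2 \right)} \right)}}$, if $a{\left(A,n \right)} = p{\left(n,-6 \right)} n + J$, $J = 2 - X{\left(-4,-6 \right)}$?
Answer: $- \frac{1}{20} \approx -0.05$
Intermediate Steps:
$p{\left(v,x \right)} = -8 + x$
$J = 8$ ($J = 2 - -6 = 2 + 6 = 8$)
$a{\left(A,n \right)} = 8 - 14 n$ ($a{\left(A,n \right)} = \left(-8 - 6\right) n + 8 = - 14 n + 8 = 8 - 14 n$)
$\frac{1}{a{\left(6 \left(\left(\left(0 + 0\right) + 5\right) - 2\right),S{\left(10,2 \right)} \right)}} = \frac{1}{8 - 28} = \frac{1}{-20} = - \frac{1}{20}$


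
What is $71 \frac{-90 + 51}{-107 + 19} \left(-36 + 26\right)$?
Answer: $- \frac{13845}{44} \approx -314.66$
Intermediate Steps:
$71 \frac{-90 + 51}{-107 + 19} \left(-36 + 26\right) = 71 \left(- \frac{39}{-88}\right) \left(-10\right) = 71 \left(\left(-39\right) \left(- \frac{1}{88}\right)\right) \left(-10\right) = 71 \cdot \frac{39}{88} \left(-10\right) = \frac{2769}{88} \left(-10\right) = - \frac{13845}{44}$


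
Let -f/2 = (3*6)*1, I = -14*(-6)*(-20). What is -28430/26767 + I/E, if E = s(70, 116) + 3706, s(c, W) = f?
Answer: -14930666/9823489 ≈ -1.5199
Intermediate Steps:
I = -1680 (I = 84*(-20) = -1680)
f = -36 (f = -2*3*6 = -36 ≈ -36.000)
s(c, W) = -36
E = 3670 (E = -36 + 3706 = 3670)
-28430/26767 + I/E = -28430/26767 - 1680/3670 = -28430*1/26767 - 1680*1/3670 = -28430/26767 - 168/367 = -14930666/9823489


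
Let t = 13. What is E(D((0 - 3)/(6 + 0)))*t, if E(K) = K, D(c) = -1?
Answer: -13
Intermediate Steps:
E(D((0 - 3)/(6 + 0)))*t = -1*13 = -13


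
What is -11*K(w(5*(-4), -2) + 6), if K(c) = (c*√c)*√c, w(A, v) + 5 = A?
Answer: -3971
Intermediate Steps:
w(A, v) = -5 + A
K(c) = c² (K(c) = c^(3/2)*√c = c²)
-11*K(w(5*(-4), -2) + 6) = -11*((-5 + 5*(-4)) + 6)² = -11*((-5 - 20) + 6)² = -11*(-25 + 6)² = -11*(-19)² = -11*361 = -3971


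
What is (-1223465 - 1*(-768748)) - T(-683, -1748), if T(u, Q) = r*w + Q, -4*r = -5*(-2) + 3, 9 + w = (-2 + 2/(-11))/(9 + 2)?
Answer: -219251465/484 ≈ -4.5300e+5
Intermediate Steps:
w = -1113/121 (w = -9 + (-2 + 2/(-11))/(9 + 2) = -9 + (-2 + 2*(-1/11))/11 = -9 + (-2 - 2/11)*(1/11) = -9 - 24/11*1/11 = -9 - 24/121 = -1113/121 ≈ -9.1983)
r = -13/4 (r = -(-5*(-2) + 3)/4 = -(10 + 3)/4 = -¼*13 = -13/4 ≈ -3.2500)
T(u, Q) = 14469/484 + Q (T(u, Q) = -13/4*(-1113/121) + Q = 14469/484 + Q)
(-1223465 - 1*(-768748)) - T(-683, -1748) = (-1223465 - 1*(-768748)) - (14469/484 - 1748) = (-1223465 + 768748) - 1*(-831563/484) = -454717 + 831563/484 = -219251465/484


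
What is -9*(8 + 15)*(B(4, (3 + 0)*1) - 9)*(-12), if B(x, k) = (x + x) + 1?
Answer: 0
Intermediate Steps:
B(x, k) = 1 + 2*x (B(x, k) = 2*x + 1 = 1 + 2*x)
-9*(8 + 15)*(B(4, (3 + 0)*1) - 9)*(-12) = -9*(8 + 15)*((1 + 2*4) - 9)*(-12) = -207*((1 + 8) - 9)*(-12) = -207*(9 - 9)*(-12) = -207*0*(-12) = -9*0*(-12) = 0*(-12) = 0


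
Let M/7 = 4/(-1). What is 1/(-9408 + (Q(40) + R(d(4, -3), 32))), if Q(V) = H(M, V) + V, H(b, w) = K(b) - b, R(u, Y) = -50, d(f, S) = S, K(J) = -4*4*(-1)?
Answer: -1/9374 ≈ -0.00010668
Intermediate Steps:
K(J) = 16 (K(J) = -16*(-1) = 16)
M = -28 (M = 7*(4/(-1)) = 7*(4*(-1)) = 7*(-4) = -28)
H(b, w) = 16 - b
Q(V) = 44 + V (Q(V) = (16 - 1*(-28)) + V = (16 + 28) + V = 44 + V)
1/(-9408 + (Q(40) + R(d(4, -3), 32))) = 1/(-9408 + ((44 + 40) - 50)) = 1/(-9408 + (84 - 50)) = 1/(-9408 + 34) = 1/(-9374) = -1/9374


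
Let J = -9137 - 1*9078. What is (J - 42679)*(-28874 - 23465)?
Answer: 3187131066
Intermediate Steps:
J = -18215 (J = -9137 - 9078 = -18215)
(J - 42679)*(-28874 - 23465) = (-18215 - 42679)*(-28874 - 23465) = -60894*(-52339) = 3187131066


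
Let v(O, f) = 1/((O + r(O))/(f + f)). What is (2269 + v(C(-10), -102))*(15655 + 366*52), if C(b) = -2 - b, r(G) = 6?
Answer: 547395547/7 ≈ 7.8199e+7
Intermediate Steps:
v(O, f) = 2*f/(6 + O) (v(O, f) = 1/((O + 6)/(f + f)) = 1/((6 + O)/((2*f))) = 1/((6 + O)*(1/(2*f))) = 1/((6 + O)/(2*f)) = 2*f/(6 + O))
(2269 + v(C(-10), -102))*(15655 + 366*52) = (2269 + 2*(-102)/(6 + (-2 - 1*(-10))))*(15655 + 366*52) = (2269 + 2*(-102)/(6 + (-2 + 10)))*(15655 + 19032) = (2269 + 2*(-102)/(6 + 8))*34687 = (2269 + 2*(-102)/14)*34687 = (2269 + 2*(-102)*(1/14))*34687 = (2269 - 102/7)*34687 = (15781/7)*34687 = 547395547/7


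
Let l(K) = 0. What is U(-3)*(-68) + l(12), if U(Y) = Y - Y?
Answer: 0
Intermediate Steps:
U(Y) = 0
U(-3)*(-68) + l(12) = 0*(-68) + 0 = 0 + 0 = 0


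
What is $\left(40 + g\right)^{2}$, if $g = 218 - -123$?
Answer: $145161$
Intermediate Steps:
$g = 341$ ($g = 218 + 123 = 341$)
$\left(40 + g\right)^{2} = \left(40 + 341\right)^{2} = 381^{2} = 145161$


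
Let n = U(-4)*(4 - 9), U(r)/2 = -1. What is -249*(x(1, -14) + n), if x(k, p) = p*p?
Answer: -51294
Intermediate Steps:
U(r) = -2 (U(r) = 2*(-1) = -2)
x(k, p) = p**2
n = 10 (n = -2*(4 - 9) = -2*(-5) = 10)
-249*(x(1, -14) + n) = -249*((-14)**2 + 10) = -249*(196 + 10) = -249*206 = -51294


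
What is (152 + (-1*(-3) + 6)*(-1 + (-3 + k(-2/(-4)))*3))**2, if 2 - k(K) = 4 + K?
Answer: 121/4 ≈ 30.250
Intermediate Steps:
k(K) = -2 - K (k(K) = 2 - (4 + K) = 2 + (-4 - K) = -2 - K)
(152 + (-1*(-3) + 6)*(-1 + (-3 + k(-2/(-4)))*3))**2 = (152 + (-1*(-3) + 6)*(-1 + (-3 + (-2 - (-2)/(-4)))*3))**2 = (152 + (3 + 6)*(-1 + (-3 + (-2 - (-2)*(-1)/4))*3))**2 = (152 + 9*(-1 + (-3 + (-2 - 1*1/2))*3))**2 = (152 + 9*(-1 + (-3 + (-2 - 1/2))*3))**2 = (152 + 9*(-1 + (-3 - 5/2)*3))**2 = (152 + 9*(-1 - 11/2*3))**2 = (152 + 9*(-1 - 33/2))**2 = (152 + 9*(-35/2))**2 = (152 - 315/2)**2 = (-11/2)**2 = 121/4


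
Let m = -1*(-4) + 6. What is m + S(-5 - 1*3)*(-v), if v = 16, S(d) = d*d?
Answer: -1014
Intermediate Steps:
S(d) = d²
m = 10 (m = 4 + 6 = 10)
m + S(-5 - 1*3)*(-v) = 10 + (-5 - 1*3)²*(-1*16) = 10 + (-5 - 3)²*(-16) = 10 + (-8)²*(-16) = 10 + 64*(-16) = 10 - 1024 = -1014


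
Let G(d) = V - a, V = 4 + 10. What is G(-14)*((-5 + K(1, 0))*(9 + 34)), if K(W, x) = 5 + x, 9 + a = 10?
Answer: 0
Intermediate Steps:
a = 1 (a = -9 + 10 = 1)
V = 14
G(d) = 13 (G(d) = 14 - 1*1 = 14 - 1 = 13)
G(-14)*((-5 + K(1, 0))*(9 + 34)) = 13*((-5 + (5 + 0))*(9 + 34)) = 13*((-5 + 5)*43) = 13*(0*43) = 13*0 = 0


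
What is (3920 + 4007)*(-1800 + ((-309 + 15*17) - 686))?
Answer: -20134580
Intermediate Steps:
(3920 + 4007)*(-1800 + ((-309 + 15*17) - 686)) = 7927*(-1800 + ((-309 + 255) - 686)) = 7927*(-1800 + (-54 - 686)) = 7927*(-1800 - 740) = 7927*(-2540) = -20134580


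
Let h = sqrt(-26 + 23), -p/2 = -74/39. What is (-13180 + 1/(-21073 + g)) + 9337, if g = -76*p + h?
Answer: -2667223743319389/694047283588 - 1521*I*sqrt(3)/694047283588 ≈ -3843.0 - 3.7958e-9*I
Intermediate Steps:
p = 148/39 (p = -(-148)/39 = -2*(-74/39) = 148/39 ≈ 3.7949)
h = I*sqrt(3) (h = sqrt(-3) = I*sqrt(3) ≈ 1.732*I)
g = -11248/39 + I*sqrt(3) (g = -76*148/39 + I*sqrt(3) = -11248/39 + I*sqrt(3) ≈ -288.41 + 1.732*I)
(-13180 + 1/(-21073 + g)) + 9337 = (-13180 + 1/(-21073 + (-11248/39 + I*sqrt(3)))) + 9337 = (-13180 + 1/(-833095/39 + I*sqrt(3))) + 9337 = -3843 + 1/(-833095/39 + I*sqrt(3))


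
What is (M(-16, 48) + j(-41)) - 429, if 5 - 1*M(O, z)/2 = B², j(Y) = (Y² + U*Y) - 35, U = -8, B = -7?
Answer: 1457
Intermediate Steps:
j(Y) = -35 + Y² - 8*Y (j(Y) = (Y² - 8*Y) - 35 = -35 + Y² - 8*Y)
M(O, z) = -88 (M(O, z) = 10 - 2*(-7)² = 10 - 2*49 = 10 - 98 = -88)
(M(-16, 48) + j(-41)) - 429 = (-88 + (-35 + (-41)² - 8*(-41))) - 429 = (-88 + (-35 + 1681 + 328)) - 429 = (-88 + 1974) - 429 = 1886 - 429 = 1457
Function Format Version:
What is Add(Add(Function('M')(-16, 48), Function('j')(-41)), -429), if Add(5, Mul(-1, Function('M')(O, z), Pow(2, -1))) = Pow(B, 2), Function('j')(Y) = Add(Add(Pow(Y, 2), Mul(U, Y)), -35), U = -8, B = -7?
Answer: 1457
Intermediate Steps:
Function('j')(Y) = Add(-35, Pow(Y, 2), Mul(-8, Y)) (Function('j')(Y) = Add(Add(Pow(Y, 2), Mul(-8, Y)), -35) = Add(-35, Pow(Y, 2), Mul(-8, Y)))
Function('M')(O, z) = -88 (Function('M')(O, z) = Add(10, Mul(-2, Pow(-7, 2))) = Add(10, Mul(-2, 49)) = Add(10, -98) = -88)
Add(Add(Function('M')(-16, 48), Function('j')(-41)), -429) = Add(Add(-88, Add(-35, Pow(-41, 2), Mul(-8, -41))), -429) = Add(Add(-88, Add(-35, 1681, 328)), -429) = Add(Add(-88, 1974), -429) = Add(1886, -429) = 1457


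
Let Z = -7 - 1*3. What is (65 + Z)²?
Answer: 3025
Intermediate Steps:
Z = -10 (Z = -7 - 3 = -10)
(65 + Z)² = (65 - 10)² = 55² = 3025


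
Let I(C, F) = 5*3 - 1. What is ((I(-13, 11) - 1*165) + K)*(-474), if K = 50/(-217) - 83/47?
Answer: 739634340/10199 ≈ 72520.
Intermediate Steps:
I(C, F) = 14 (I(C, F) = 15 - 1 = 14)
K = -20361/10199 (K = 50*(-1/217) - 83*1/47 = -50/217 - 83/47 = -20361/10199 ≈ -1.9964)
((I(-13, 11) - 1*165) + K)*(-474) = ((14 - 1*165) - 20361/10199)*(-474) = ((14 - 165) - 20361/10199)*(-474) = (-151 - 20361/10199)*(-474) = -1560410/10199*(-474) = 739634340/10199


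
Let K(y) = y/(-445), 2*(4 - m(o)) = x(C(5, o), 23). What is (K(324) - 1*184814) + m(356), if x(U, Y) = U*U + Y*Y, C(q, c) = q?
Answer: -82364039/445 ≈ -1.8509e+5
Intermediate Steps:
x(U, Y) = U² + Y²
m(o) = -273 (m(o) = 4 - (5² + 23²)/2 = 4 - (25 + 529)/2 = 4 - ½*554 = 4 - 277 = -273)
K(y) = -y/445 (K(y) = y*(-1/445) = -y/445)
(K(324) - 1*184814) + m(356) = (-1/445*324 - 1*184814) - 273 = (-324/445 - 184814) - 273 = -82242554/445 - 273 = -82364039/445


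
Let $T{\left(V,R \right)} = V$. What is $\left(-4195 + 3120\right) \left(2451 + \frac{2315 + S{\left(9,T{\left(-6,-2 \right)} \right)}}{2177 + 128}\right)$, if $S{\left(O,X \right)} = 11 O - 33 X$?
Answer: $- \frac{1215215905}{461} \approx -2.636 \cdot 10^{6}$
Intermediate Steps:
$S{\left(O,X \right)} = - 33 X + 11 O$
$\left(-4195 + 3120\right) \left(2451 + \frac{2315 + S{\left(9,T{\left(-6,-2 \right)} \right)}}{2177 + 128}\right) = \left(-4195 + 3120\right) \left(2451 + \frac{2315 + \left(\left(-33\right) \left(-6\right) + 11 \cdot 9\right)}{2177 + 128}\right) = - 1075 \left(2451 + \frac{2315 + \left(198 + 99\right)}{2305}\right) = - 1075 \left(2451 + \left(2315 + 297\right) \frac{1}{2305}\right) = - 1075 \left(2451 + 2612 \cdot \frac{1}{2305}\right) = - 1075 \left(2451 + \frac{2612}{2305}\right) = \left(-1075\right) \frac{5652167}{2305} = - \frac{1215215905}{461}$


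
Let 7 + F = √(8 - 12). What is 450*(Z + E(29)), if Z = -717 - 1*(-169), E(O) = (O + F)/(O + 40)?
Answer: -5668500/23 + 300*I/23 ≈ -2.4646e+5 + 13.043*I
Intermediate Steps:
F = -7 + 2*I (F = -7 + √(8 - 12) = -7 + √(-4) = -7 + 2*I ≈ -7.0 + 2.0*I)
E(O) = (-7 + O + 2*I)/(40 + O) (E(O) = (O + (-7 + 2*I))/(O + 40) = (-7 + O + 2*I)/(40 + O))
Z = -548 (Z = -717 + 169 = -548)
450*(Z + E(29)) = 450*(-548 + (-7 + 29 + 2*I)/(40 + 29)) = 450*(-548 + (22 + 2*I)/69) = 450*(-548 + (22/69 + 2*I/69)) = 450*(-37790/69 + 2*I/69) = -5668500/23 + 300*I/23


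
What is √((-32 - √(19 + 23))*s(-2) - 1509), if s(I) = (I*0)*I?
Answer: I*√1509 ≈ 38.846*I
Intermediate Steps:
s(I) = 0 (s(I) = 0*I = 0)
√((-32 - √(19 + 23))*s(-2) - 1509) = √((-32 - √(19 + 23))*0 - 1509) = √((-32 - √42)*0 - 1509) = √(0 - 1509) = √(-1509) = I*√1509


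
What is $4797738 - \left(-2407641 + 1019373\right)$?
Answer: $6186006$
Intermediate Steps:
$4797738 - \left(-2407641 + 1019373\right) = 4797738 - -1388268 = 4797738 + 1388268 = 6186006$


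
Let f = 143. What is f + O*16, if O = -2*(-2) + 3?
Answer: 255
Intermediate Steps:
O = 7 (O = 4 + 3 = 7)
f + O*16 = 143 + 7*16 = 143 + 112 = 255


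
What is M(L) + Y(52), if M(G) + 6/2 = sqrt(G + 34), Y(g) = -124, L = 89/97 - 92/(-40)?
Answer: -127 + sqrt(35017970)/970 ≈ -120.90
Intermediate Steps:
L = 3121/970 (L = 89*(1/97) - 92*(-1/40) = 89/97 + 23/10 = 3121/970 ≈ 3.2175)
M(G) = -3 + sqrt(34 + G) (M(G) = -3 + sqrt(G + 34) = -3 + sqrt(34 + G))
M(L) + Y(52) = (-3 + sqrt(34 + 3121/970)) - 124 = (-3 + sqrt(36101/970)) - 124 = (-3 + sqrt(35017970)/970) - 124 = -127 + sqrt(35017970)/970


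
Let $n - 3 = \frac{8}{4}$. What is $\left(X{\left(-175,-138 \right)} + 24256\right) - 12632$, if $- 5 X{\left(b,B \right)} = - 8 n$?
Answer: $11632$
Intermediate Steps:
$n = 5$ ($n = 3 + \frac{8}{4} = 3 + 8 \cdot \frac{1}{4} = 3 + 2 = 5$)
$X{\left(b,B \right)} = 8$ ($X{\left(b,B \right)} = - \frac{\left(-8\right) 5}{5} = \left(- \frac{1}{5}\right) \left(-40\right) = 8$)
$\left(X{\left(-175,-138 \right)} + 24256\right) - 12632 = \left(8 + 24256\right) - 12632 = 24264 - 12632 = 11632$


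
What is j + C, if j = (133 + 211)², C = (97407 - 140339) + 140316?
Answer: 215720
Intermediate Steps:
C = 97384 (C = -42932 + 140316 = 97384)
j = 118336 (j = 344² = 118336)
j + C = 118336 + 97384 = 215720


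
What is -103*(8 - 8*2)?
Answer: 824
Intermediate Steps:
-103*(8 - 8*2) = -103*(8 - 16) = -103*(-8) = 824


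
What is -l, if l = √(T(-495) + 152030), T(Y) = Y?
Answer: -√151535 ≈ -389.27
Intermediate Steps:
l = √151535 (l = √(-495 + 152030) = √151535 ≈ 389.27)
-l = -√151535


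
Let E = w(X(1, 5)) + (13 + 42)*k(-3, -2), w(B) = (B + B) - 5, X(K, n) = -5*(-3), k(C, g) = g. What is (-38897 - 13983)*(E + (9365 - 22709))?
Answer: 710125520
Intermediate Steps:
X(K, n) = 15
w(B) = -5 + 2*B (w(B) = 2*B - 5 = -5 + 2*B)
E = -85 (E = (-5 + 2*15) + (13 + 42)*(-2) = (-5 + 30) + 55*(-2) = 25 - 110 = -85)
(-38897 - 13983)*(E + (9365 - 22709)) = (-38897 - 13983)*(-85 + (9365 - 22709)) = -52880*(-85 - 13344) = -52880*(-13429) = 710125520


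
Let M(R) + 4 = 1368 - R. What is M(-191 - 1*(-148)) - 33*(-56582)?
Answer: 1868613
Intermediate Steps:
M(R) = 1364 - R (M(R) = -4 + (1368 - R) = 1364 - R)
M(-191 - 1*(-148)) - 33*(-56582) = (1364 - (-191 - 1*(-148))) - 33*(-56582) = (1364 - (-191 + 148)) + 1867206 = (1364 - 1*(-43)) + 1867206 = (1364 + 43) + 1867206 = 1407 + 1867206 = 1868613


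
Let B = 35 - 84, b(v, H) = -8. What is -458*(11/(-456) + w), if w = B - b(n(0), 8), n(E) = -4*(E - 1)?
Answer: 4283903/228 ≈ 18789.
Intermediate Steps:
n(E) = 4 - 4*E (n(E) = -4*(-1 + E) = 4 - 4*E)
B = -49
w = -41 (w = -49 - 1*(-8) = -49 + 8 = -41)
-458*(11/(-456) + w) = -458*(11/(-456) - 41) = -458*(11*(-1/456) - 41) = -458*(-11/456 - 41) = -458*(-18707/456) = 4283903/228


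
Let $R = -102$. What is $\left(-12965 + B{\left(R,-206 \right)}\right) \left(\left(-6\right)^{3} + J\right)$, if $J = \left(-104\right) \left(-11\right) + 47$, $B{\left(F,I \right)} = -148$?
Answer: $-12785175$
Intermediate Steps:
$J = 1191$ ($J = 1144 + 47 = 1191$)
$\left(-12965 + B{\left(R,-206 \right)}\right) \left(\left(-6\right)^{3} + J\right) = \left(-12965 - 148\right) \left(\left(-6\right)^{3} + 1191\right) = - 13113 \left(-216 + 1191\right) = \left(-13113\right) 975 = -12785175$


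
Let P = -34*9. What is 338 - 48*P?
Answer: 15026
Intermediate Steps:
P = -306
338 - 48*P = 338 - 48*(-306) = 338 + 14688 = 15026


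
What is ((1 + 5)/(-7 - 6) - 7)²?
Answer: 9409/169 ≈ 55.675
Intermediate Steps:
((1 + 5)/(-7 - 6) - 7)² = (6/(-13) - 7)² = (6*(-1/13) - 7)² = (-6/13 - 7)² = (-97/13)² = 9409/169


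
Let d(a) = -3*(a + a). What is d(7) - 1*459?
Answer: -501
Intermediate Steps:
d(a) = -6*a
d(7) - 1*459 = -6*7 - 1*459 = -42 - 459 = -501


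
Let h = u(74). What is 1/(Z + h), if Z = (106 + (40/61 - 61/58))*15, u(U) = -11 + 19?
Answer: 3538/5632709 ≈ 0.00062812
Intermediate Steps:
u(U) = 8
Z = 5604405/3538 (Z = (106 + (40*(1/61) - 61*1/58))*15 = (106 + (40/61 - 61/58))*15 = (106 - 1401/3538)*15 = (373627/3538)*15 = 5604405/3538 ≈ 1584.1)
h = 8
1/(Z + h) = 1/(5604405/3538 + 8) = 1/(5632709/3538) = 3538/5632709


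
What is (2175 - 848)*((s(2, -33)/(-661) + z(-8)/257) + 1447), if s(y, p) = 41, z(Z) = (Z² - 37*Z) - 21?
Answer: 326475919447/169877 ≈ 1.9218e+6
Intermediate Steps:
z(Z) = -21 + Z² - 37*Z
(2175 - 848)*((s(2, -33)/(-661) + z(-8)/257) + 1447) = (2175 - 848)*((41/(-661) + (-21 + (-8)² - 37*(-8))/257) + 1447) = 1327*((41*(-1/661) + (-21 + 64 + 296)*(1/257)) + 1447) = 1327*((-41/661 + 339*(1/257)) + 1447) = 1327*((-41/661 + 339/257) + 1447) = 1327*(213542/169877 + 1447) = 1327*(246025561/169877) = 326475919447/169877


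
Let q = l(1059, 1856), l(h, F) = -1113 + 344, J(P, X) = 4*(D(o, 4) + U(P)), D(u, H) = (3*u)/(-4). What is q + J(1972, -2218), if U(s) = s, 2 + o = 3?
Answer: 7116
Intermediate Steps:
o = 1 (o = -2 + 3 = 1)
D(u, H) = -3*u/4 (D(u, H) = (3*u)*(-1/4) = -3*u/4)
J(P, X) = -3 + 4*P (J(P, X) = 4*(-3/4*1 + P) = 4*(-3/4 + P) = -3 + 4*P)
l(h, F) = -769
q = -769
q + J(1972, -2218) = -769 + (-3 + 4*1972) = -769 + (-3 + 7888) = -769 + 7885 = 7116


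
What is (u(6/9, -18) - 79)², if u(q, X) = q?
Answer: 55225/9 ≈ 6136.1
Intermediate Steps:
(u(6/9, -18) - 79)² = (6/9 - 79)² = (6*(⅑) - 79)² = (⅔ - 79)² = (-235/3)² = 55225/9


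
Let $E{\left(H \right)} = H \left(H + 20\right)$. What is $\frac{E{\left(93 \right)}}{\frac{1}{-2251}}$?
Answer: $-23655759$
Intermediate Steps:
$E{\left(H \right)} = H \left(20 + H\right)$
$\frac{E{\left(93 \right)}}{\frac{1}{-2251}} = \frac{93 \left(20 + 93\right)}{\frac{1}{-2251}} = \frac{93 \cdot 113}{- \frac{1}{2251}} = 10509 \left(-2251\right) = -23655759$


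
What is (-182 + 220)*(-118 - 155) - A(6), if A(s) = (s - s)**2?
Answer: -10374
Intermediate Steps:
A(s) = 0 (A(s) = 0**2 = 0)
(-182 + 220)*(-118 - 155) - A(6) = (-182 + 220)*(-118 - 155) - 1*0 = 38*(-273) + 0 = -10374 + 0 = -10374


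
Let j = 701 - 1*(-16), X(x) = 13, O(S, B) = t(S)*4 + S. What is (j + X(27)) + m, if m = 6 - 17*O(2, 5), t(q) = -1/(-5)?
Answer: 3442/5 ≈ 688.40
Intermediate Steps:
t(q) = ⅕ (t(q) = -1*(-⅕) = ⅕)
O(S, B) = ⅘ + S (O(S, B) = (⅕)*4 + S = ⅘ + S)
j = 717 (j = 701 + 16 = 717)
m = -208/5 (m = 6 - 17*(⅘ + 2) = 6 - 17*14/5 = 6 - 238/5 = -208/5 ≈ -41.600)
(j + X(27)) + m = (717 + 13) - 208/5 = 730 - 208/5 = 3442/5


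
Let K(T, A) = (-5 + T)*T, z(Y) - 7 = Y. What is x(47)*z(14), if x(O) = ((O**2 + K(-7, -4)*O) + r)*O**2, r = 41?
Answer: 287519022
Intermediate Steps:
z(Y) = 7 + Y
K(T, A) = T*(-5 + T)
x(O) = O**2*(41 + O**2 + 84*O) (x(O) = ((O**2 + (-7*(-5 - 7))*O) + 41)*O**2 = ((O**2 + (-7*(-12))*O) + 41)*O**2 = ((O**2 + 84*O) + 41)*O**2 = (41 + O**2 + 84*O)*O**2 = O**2*(41 + O**2 + 84*O))
x(47)*z(14) = (47**2*(41 + 47**2 + 84*47))*(7 + 14) = (2209*(41 + 2209 + 3948))*21 = (2209*6198)*21 = 13691382*21 = 287519022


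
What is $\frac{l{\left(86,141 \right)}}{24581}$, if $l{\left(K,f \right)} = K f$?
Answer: $\frac{258}{523} \approx 0.49331$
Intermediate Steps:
$\frac{l{\left(86,141 \right)}}{24581} = \frac{86 \cdot 141}{24581} = 12126 \cdot \frac{1}{24581} = \frac{258}{523}$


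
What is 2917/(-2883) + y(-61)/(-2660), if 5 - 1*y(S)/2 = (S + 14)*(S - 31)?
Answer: 1224581/547770 ≈ 2.2356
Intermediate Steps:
y(S) = 10 - 2*(-31 + S)*(14 + S) (y(S) = 10 - 2*(S + 14)*(S - 31) = 10 - 2*(14 + S)*(-31 + S) = 10 - 2*(-31 + S)*(14 + S))
2917/(-2883) + y(-61)/(-2660) = 2917/(-2883) + (878 - 2*(-61)² + 34*(-61))/(-2660) = 2917*(-1/2883) + (878 - 2*3721 - 2074)*(-1/2660) = -2917/2883 + (878 - 7442 - 2074)*(-1/2660) = -2917/2883 - 8638*(-1/2660) = -2917/2883 + 617/190 = 1224581/547770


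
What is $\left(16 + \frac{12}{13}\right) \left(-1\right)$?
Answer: $- \frac{220}{13} \approx -16.923$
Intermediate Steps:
$\left(16 + \frac{12}{13}\right) \left(-1\right) = \frac{220}{13} \left(-1\right) = - \frac{220}{13}$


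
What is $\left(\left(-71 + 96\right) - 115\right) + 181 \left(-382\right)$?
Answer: $-69232$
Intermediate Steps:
$\left(\left(-71 + 96\right) - 115\right) + 181 \left(-382\right) = \left(25 - 115\right) - 69142 = -90 - 69142 = -69232$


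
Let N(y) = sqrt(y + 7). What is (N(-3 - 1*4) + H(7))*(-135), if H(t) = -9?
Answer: 1215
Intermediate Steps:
N(y) = sqrt(7 + y)
(N(-3 - 1*4) + H(7))*(-135) = (sqrt(7 + (-3 - 1*4)) - 9)*(-135) = (sqrt(7 + (-3 - 4)) - 9)*(-135) = (sqrt(7 - 7) - 9)*(-135) = (sqrt(0) - 9)*(-135) = (0 - 9)*(-135) = -9*(-135) = 1215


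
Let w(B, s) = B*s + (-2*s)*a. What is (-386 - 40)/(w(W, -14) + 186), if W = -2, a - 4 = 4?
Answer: -71/73 ≈ -0.97260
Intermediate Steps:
a = 8 (a = 4 + 4 = 8)
w(B, s) = -16*s + B*s (w(B, s) = B*s - 2*s*8 = B*s - 16*s = -16*s + B*s)
(-386 - 40)/(w(W, -14) + 186) = (-386 - 40)/(-14*(-16 - 2) + 186) = -426/(-14*(-18) + 186) = -426/(252 + 186) = -426/438 = -426*1/438 = -71/73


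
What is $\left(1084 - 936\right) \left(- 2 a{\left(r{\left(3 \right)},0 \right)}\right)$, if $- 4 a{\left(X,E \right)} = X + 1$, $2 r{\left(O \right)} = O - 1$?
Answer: $148$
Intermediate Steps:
$r{\left(O \right)} = - \frac{1}{2} + \frac{O}{2}$ ($r{\left(O \right)} = \frac{O - 1}{2} = \frac{-1 + O}{2} = - \frac{1}{2} + \frac{O}{2}$)
$a{\left(X,E \right)} = - \frac{1}{4} - \frac{X}{4}$ ($a{\left(X,E \right)} = - \frac{X + 1}{4} = - \frac{1 + X}{4} = - \frac{1}{4} - \frac{X}{4}$)
$\left(1084 - 936\right) \left(- 2 a{\left(r{\left(3 \right)},0 \right)}\right) = \left(1084 - 936\right) \left(- 2 \left(- \frac{1}{4} - \frac{- \frac{1}{2} + \frac{1}{2} \cdot 3}{4}\right)\right) = 148 \left(- 2 \left(- \frac{1}{4} - \frac{- \frac{1}{2} + \frac{3}{2}}{4}\right)\right) = 148 \left(- 2 \left(- \frac{1}{4} - \frac{1}{4}\right)\right) = 148 \left(\left(-2\right) \left(- \frac{1}{2}\right)\right) = 148 \cdot 1 = 148$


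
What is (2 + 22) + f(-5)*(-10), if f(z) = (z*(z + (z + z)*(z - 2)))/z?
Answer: -626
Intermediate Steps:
f(z) = z + 2*z*(-2 + z) (f(z) = (z*(z + (2*z)*(-2 + z)))/z = (z*(z + 2*z*(-2 + z)))/z = z + 2*z*(-2 + z))
(2 + 22) + f(-5)*(-10) = (2 + 22) - 5*(-3 + 2*(-5))*(-10) = 24 - 5*(-3 - 10)*(-10) = 24 - 5*(-13)*(-10) = 24 + 65*(-10) = 24 - 650 = -626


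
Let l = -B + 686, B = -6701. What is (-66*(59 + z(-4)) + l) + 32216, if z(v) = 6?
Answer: 35313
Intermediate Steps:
l = 7387 (l = -1*(-6701) + 686 = 6701 + 686 = 7387)
(-66*(59 + z(-4)) + l) + 32216 = (-66*(59 + 6) + 7387) + 32216 = (-66*65 + 7387) + 32216 = (-4290 + 7387) + 32216 = 3097 + 32216 = 35313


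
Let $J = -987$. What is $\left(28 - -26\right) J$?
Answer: $-53298$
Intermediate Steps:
$\left(28 - -26\right) J = \left(28 - -26\right) \left(-987\right) = \left(28 + 26\right) \left(-987\right) = 54 \left(-987\right) = -53298$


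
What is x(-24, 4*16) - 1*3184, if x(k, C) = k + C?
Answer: -3144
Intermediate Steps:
x(k, C) = C + k
x(-24, 4*16) - 1*3184 = (4*16 - 24) - 1*3184 = (64 - 24) - 3184 = 40 - 3184 = -3144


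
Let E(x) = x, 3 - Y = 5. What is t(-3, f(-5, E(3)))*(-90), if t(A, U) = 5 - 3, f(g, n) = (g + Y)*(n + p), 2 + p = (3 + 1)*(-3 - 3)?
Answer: -180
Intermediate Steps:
Y = -2 (Y = 3 - 1*5 = 3 - 5 = -2)
p = -26 (p = -2 + (3 + 1)*(-3 - 3) = -2 + 4*(-6) = -2 - 24 = -26)
f(g, n) = (-26 + n)*(-2 + g) (f(g, n) = (g - 2)*(n - 26) = (-2 + g)*(-26 + n) = (-26 + n)*(-2 + g))
t(A, U) = 2
t(-3, f(-5, E(3)))*(-90) = 2*(-90) = -180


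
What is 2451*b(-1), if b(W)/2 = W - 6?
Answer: -34314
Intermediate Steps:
b(W) = -12 + 2*W (b(W) = 2*(W - 6) = 2*(-6 + W) = -12 + 2*W)
2451*b(-1) = 2451*(-12 + 2*(-1)) = 2451*(-12 - 2) = 2451*(-14) = -34314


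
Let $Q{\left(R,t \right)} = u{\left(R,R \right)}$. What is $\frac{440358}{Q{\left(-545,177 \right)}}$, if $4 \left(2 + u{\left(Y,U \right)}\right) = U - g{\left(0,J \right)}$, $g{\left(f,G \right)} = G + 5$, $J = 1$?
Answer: $- \frac{1761432}{559} \approx -3151.0$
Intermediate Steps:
$g{\left(f,G \right)} = 5 + G$
$u{\left(Y,U \right)} = - \frac{7}{2} + \frac{U}{4}$ ($u{\left(Y,U \right)} = -2 + \frac{U - \left(5 + 1\right)}{4} = -2 + \frac{U - 6}{4} = -2 + \frac{-6 + U}{4} = -2 + \left(- \frac{3}{2} + \frac{U}{4}\right) = - \frac{7}{2} + \frac{U}{4}$)
$Q{\left(R,t \right)} = - \frac{7}{2} + \frac{R}{4}$
$\frac{440358}{Q{\left(-545,177 \right)}} = \frac{440358}{- \frac{7}{2} + \frac{1}{4} \left(-545\right)} = \frac{440358}{- \frac{7}{2} - \frac{545}{4}} = \frac{440358}{- \frac{559}{4}} = 440358 \left(- \frac{4}{559}\right) = - \frac{1761432}{559}$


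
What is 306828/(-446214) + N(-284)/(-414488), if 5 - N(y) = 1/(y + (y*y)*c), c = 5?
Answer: -8542088267255875/12422375102783712 ≈ -0.68764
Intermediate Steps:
N(y) = 5 - 1/(y + 5*y²) (N(y) = 5 - 1/(y + (y*y)*5) = 5 - 1/(y + y²*5) = 5 - 1/(y + 5*y²))
306828/(-446214) + N(-284)/(-414488) = 306828/(-446214) + ((-1 + 5*(-284) + 25*(-284)²)/((-284)*(1 + 5*(-284))))/(-414488) = 306828*(-1/446214) - (-1 - 1420 + 25*80656)/(284*(1 - 1420))*(-1/414488) = -51138/74369 - 1/284*(-1 - 1420 + 2016400)/(-1419)*(-1/414488) = -51138/74369 - 1/284*(-1/1419)*2014979*(-1/414488) = -51138/74369 + (2014979/402996)*(-1/414488) = -51138/74369 - 2014979/167037006048 = -8542088267255875/12422375102783712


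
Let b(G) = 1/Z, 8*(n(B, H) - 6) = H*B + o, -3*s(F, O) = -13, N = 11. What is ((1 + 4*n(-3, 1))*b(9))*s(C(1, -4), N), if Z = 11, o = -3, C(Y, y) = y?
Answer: 26/3 ≈ 8.6667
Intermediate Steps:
s(F, O) = 13/3 (s(F, O) = -⅓*(-13) = 13/3)
n(B, H) = 45/8 + B*H/8 (n(B, H) = 6 + (H*B - 3)/8 = 6 + (B*H - 3)/8 = 6 + (-3 + B*H)/8 = 6 + (-3/8 + B*H/8) = 45/8 + B*H/8)
b(G) = 1/11
((1 + 4*n(-3, 1))*b(9))*s(C(1, -4), N) = ((1 + 4*(45/8 + (⅛)*(-3)*1))*(1/11))*(13/3) = ((1 + 4*(45/8 - 3/8))*(1/11))*(13/3) = ((1 + 4*(21/4))*(1/11))*(13/3) = ((1 + 21)*(1/11))*(13/3) = (22*(1/11))*(13/3) = 2*(13/3) = 26/3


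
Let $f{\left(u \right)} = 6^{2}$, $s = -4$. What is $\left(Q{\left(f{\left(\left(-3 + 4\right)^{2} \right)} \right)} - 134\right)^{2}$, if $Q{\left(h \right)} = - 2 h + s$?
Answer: $44100$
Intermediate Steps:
$f{\left(u \right)} = 36$
$Q{\left(h \right)} = -4 - 2 h$ ($Q{\left(h \right)} = - 2 h - 4 = -4 - 2 h$)
$\left(Q{\left(f{\left(\left(-3 + 4\right)^{2} \right)} \right)} - 134\right)^{2} = \left(\left(-4 - 72\right) - 134\right)^{2} = \left(-76 - 134\right)^{2} = \left(-210\right)^{2} = 44100$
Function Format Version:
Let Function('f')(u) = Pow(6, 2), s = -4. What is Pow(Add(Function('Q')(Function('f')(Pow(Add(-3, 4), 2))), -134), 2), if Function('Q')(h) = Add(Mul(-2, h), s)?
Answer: 44100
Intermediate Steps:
Function('f')(u) = 36
Function('Q')(h) = Add(-4, Mul(-2, h)) (Function('Q')(h) = Add(Mul(-2, h), -4) = Add(-4, Mul(-2, h)))
Pow(Add(Function('Q')(Function('f')(Pow(Add(-3, 4), 2))), -134), 2) = Pow(Add(Add(-4, Mul(-2, 36)), -134), 2) = Pow(Add(Add(-4, -72), -134), 2) = Pow(Add(-76, -134), 2) = Pow(-210, 2) = 44100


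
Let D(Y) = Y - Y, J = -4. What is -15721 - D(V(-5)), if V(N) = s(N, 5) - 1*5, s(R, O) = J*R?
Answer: -15721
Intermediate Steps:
s(R, O) = -4*R
V(N) = -5 - 4*N (V(N) = -4*N - 1*5 = -4*N - 5 = -5 - 4*N)
D(Y) = 0
-15721 - D(V(-5)) = -15721 - 1*0 = -15721 + 0 = -15721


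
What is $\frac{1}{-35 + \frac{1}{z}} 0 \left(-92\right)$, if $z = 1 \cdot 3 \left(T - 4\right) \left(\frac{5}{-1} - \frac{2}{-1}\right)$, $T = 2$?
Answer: $0$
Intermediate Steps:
$z = 18$ ($z = 1 \cdot 3 \left(2 - 4\right) \left(\frac{5}{-1} - \frac{2}{-1}\right) = 1 \cdot 3 \left(-2\right) \left(5 \left(-1\right) - -2\right) = 1 \left(-6\right) \left(-5 + 2\right) = \left(-6\right) \left(-3\right) = 18$)
$\frac{1}{-35 + \frac{1}{z}} 0 \left(-92\right) = \frac{1}{-35 + \frac{1}{18}} \cdot 0 \left(-92\right) = \frac{1}{- \frac{629}{18}} \cdot 0 \left(-92\right) = \left(- \frac{18}{629}\right) 0 \left(-92\right) = 0 \left(-92\right) = 0$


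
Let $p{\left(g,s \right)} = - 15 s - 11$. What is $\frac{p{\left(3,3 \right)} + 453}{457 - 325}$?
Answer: $\frac{397}{132} \approx 3.0076$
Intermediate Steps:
$p{\left(g,s \right)} = -11 - 15 s$
$\frac{p{\left(3,3 \right)} + 453}{457 - 325} = \frac{\left(-11 - 45\right) + 453}{457 - 325} = \frac{\left(-11 - 45\right) + 453}{132} = \left(-56 + 453\right) \frac{1}{132} = 397 \cdot \frac{1}{132} = \frac{397}{132}$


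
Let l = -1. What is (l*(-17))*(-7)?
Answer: -119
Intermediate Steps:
(l*(-17))*(-7) = -1*(-17)*(-7) = 17*(-7) = -119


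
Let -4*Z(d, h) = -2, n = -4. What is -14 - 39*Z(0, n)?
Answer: -67/2 ≈ -33.500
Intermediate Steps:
Z(d, h) = 1/2 (Z(d, h) = -1/4*(-2) = 1/2)
-14 - 39*Z(0, n) = -14 - 39*1/2 = -14 - 39/2 = -67/2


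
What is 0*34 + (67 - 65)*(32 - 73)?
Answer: -82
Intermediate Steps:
0*34 + (67 - 65)*(32 - 73) = 0 + 2*(-41) = 0 - 82 = -82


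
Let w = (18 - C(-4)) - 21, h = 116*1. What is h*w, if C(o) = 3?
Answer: -696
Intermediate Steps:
h = 116
w = -6 (w = (18 - 1*3) - 21 = (18 - 3) - 21 = 15 - 21 = -6)
h*w = 116*(-6) = -696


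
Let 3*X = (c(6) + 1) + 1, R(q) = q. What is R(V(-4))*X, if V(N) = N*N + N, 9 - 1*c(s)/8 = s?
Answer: 104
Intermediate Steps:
c(s) = 72 - 8*s
V(N) = N + N² (V(N) = N² + N = N + N²)
X = 26/3 (X = (((72 - 8*6) + 1) + 1)/3 = (((72 - 48) + 1) + 1)/3 = ((24 + 1) + 1)/3 = (25 + 1)/3 = (⅓)*26 = 26/3 ≈ 8.6667)
R(V(-4))*X = -4*(1 - 4)*(26/3) = -4*(-3)*(26/3) = 12*(26/3) = 104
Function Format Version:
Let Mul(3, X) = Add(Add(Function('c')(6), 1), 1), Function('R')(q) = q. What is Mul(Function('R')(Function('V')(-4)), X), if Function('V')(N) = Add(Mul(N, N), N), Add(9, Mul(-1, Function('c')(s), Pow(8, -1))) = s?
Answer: 104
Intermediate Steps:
Function('c')(s) = Add(72, Mul(-8, s))
Function('V')(N) = Add(N, Pow(N, 2)) (Function('V')(N) = Add(Pow(N, 2), N) = Add(N, Pow(N, 2)))
X = Rational(26, 3) (X = Mul(Rational(1, 3), Add(Add(Add(72, Mul(-8, 6)), 1), 1)) = Mul(Rational(1, 3), Add(Add(Add(72, -48), 1), 1)) = Mul(Rational(1, 3), Add(Add(24, 1), 1)) = Mul(Rational(1, 3), Add(25, 1)) = Mul(Rational(1, 3), 26) = Rational(26, 3) ≈ 8.6667)
Mul(Function('R')(Function('V')(-4)), X) = Mul(Mul(-4, Add(1, -4)), Rational(26, 3)) = Mul(Mul(-4, -3), Rational(26, 3)) = Mul(12, Rational(26, 3)) = 104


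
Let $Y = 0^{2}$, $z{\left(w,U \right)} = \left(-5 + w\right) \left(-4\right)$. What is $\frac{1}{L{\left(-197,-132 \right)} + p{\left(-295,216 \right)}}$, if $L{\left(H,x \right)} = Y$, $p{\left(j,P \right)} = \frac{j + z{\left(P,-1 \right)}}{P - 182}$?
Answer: $- \frac{2}{67} \approx -0.029851$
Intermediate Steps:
$z{\left(w,U \right)} = 20 - 4 w$
$p{\left(j,P \right)} = \frac{20 + j - 4 P}{-182 + P}$ ($p{\left(j,P \right)} = \frac{j - \left(-20 + 4 P\right)}{P - 182} = \frac{20 + j - 4 P}{-182 + P}$)
$Y = 0$
$L{\left(H,x \right)} = 0$
$\frac{1}{L{\left(-197,-132 \right)} + p{\left(-295,216 \right)}} = \frac{1}{0 + \frac{20 - 295 - 864}{-182 + 216}} = \frac{1}{0 + \frac{20 - 295 - 864}{34}} = \frac{1}{0 + \frac{1}{34} \left(-1139\right)} = \frac{1}{0 - \frac{67}{2}} = \frac{1}{- \frac{67}{2}} = - \frac{2}{67}$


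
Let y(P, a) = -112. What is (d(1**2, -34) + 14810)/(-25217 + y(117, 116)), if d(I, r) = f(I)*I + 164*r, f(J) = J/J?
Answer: -9235/25329 ≈ -0.36460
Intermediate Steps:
f(J) = 1
d(I, r) = I + 164*r (d(I, r) = 1*I + 164*r = I + 164*r)
(d(1**2, -34) + 14810)/(-25217 + y(117, 116)) = ((1**2 + 164*(-34)) + 14810)/(-25217 - 112) = ((1 - 5576) + 14810)/(-25329) = (-5575 + 14810)*(-1/25329) = 9235*(-1/25329) = -9235/25329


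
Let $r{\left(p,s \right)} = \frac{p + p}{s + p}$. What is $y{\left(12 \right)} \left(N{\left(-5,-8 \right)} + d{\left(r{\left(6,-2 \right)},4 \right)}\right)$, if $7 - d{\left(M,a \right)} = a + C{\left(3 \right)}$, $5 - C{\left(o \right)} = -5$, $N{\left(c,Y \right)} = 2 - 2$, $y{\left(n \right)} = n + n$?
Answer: $-168$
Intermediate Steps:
$y{\left(n \right)} = 2 n$
$N{\left(c,Y \right)} = 0$ ($N{\left(c,Y \right)} = 2 - 2 = 0$)
$C{\left(o \right)} = 10$ ($C{\left(o \right)} = 5 - -5 = 5 + 5 = 10$)
$r{\left(p,s \right)} = \frac{2 p}{p + s}$
$d{\left(M,a \right)} = -3 - a$ ($d{\left(M,a \right)} = 7 - \left(a + 10\right) = 7 - \left(10 + a\right) = -3 - a$)
$y{\left(12 \right)} \left(N{\left(-5,-8 \right)} + d{\left(r{\left(6,-2 \right)},4 \right)}\right) = 2 \cdot 12 \left(0 - 7\right) = 24 \left(0 - 7\right) = 24 \left(-7\right) = -168$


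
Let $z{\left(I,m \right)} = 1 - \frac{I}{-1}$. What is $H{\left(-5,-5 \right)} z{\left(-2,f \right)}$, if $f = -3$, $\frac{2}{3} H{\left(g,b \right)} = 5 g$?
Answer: $\frac{75}{2} \approx 37.5$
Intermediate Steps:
$H{\left(g,b \right)} = \frac{15 g}{2}$ ($H{\left(g,b \right)} = \frac{3 \cdot 5 g}{2} = \frac{15 g}{2}$)
$z{\left(I,m \right)} = 1 + I$ ($z{\left(I,m \right)} = 1 - I \left(-1\right) = 1 - - I = 1 + I$)
$H{\left(-5,-5 \right)} z{\left(-2,f \right)} = \frac{15}{2} \left(-5\right) \left(1 - 2\right) = \left(- \frac{75}{2}\right) \left(-1\right) = \frac{75}{2}$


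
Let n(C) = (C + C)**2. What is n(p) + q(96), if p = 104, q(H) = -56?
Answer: 43208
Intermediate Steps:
n(C) = 4*C**2 (n(C) = (2*C)**2 = 4*C**2)
n(p) + q(96) = 4*104**2 - 56 = 4*10816 - 56 = 43264 - 56 = 43208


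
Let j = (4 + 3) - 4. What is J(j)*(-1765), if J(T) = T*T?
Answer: -15885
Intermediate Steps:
j = 3 (j = 7 - 4 = 3)
J(T) = T²
J(j)*(-1765) = 3²*(-1765) = 9*(-1765) = -15885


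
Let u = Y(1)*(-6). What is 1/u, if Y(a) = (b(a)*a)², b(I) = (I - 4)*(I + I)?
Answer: -1/216 ≈ -0.0046296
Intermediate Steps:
b(I) = 2*I*(-4 + I) (b(I) = (-4 + I)*(2*I) = 2*I*(-4 + I))
Y(a) = 4*a⁴*(-4 + a)² (Y(a) = ((2*a*(-4 + a))*a)² = (2*a²*(-4 + a))² = 4*a⁴*(-4 + a)²)
u = -216 (u = (4*1⁴*(-4 + 1)²)*(-6) = (4*1*(-3)²)*(-6) = (4*1*9)*(-6) = 36*(-6) = -216)
1/u = 1/(-216) = -1/216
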